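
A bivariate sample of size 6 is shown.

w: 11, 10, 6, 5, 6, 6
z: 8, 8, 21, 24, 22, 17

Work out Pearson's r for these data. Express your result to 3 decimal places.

-0.962

n = 6, Σw = 44, Σz = 100, Σw² = 354, Σz² = 1918, Σwz = 648
nΣwz − ΣwΣz = 3888 − 4400 = -512
nΣw² − (Σw)² = 2124 − 1936 = 188; nΣz² − (Σz)² = 11508 − 10000 = 1508
r = -512 / √(188 × 1508) = -512 / 532.4509 ≈ -0.962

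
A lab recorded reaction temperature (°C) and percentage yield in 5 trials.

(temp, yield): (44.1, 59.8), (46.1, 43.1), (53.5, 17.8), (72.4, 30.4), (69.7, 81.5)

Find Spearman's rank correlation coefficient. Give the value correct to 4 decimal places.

Rank temp: 1, 2, 3, 5, 4
Rank yield: 4, 3, 1, 2, 5
d = rank(temp) − rank(yield): -3, -1, 2, 3, -1; Σd² = 24
ρ = 1 − 6Σd² / [n(n²−1)] = 1 − 6×24 / (5×24) = 1 − 144/120 ≈ -0.2000

-0.2000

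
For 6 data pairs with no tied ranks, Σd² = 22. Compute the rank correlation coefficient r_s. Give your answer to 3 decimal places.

0.371

ρ = 1 − 6Σd² / [n(n²−1)] = 1 − 6×22 / (6×35)
  = 1 − 132/210 = 1 − 0.6286 ≈ 0.371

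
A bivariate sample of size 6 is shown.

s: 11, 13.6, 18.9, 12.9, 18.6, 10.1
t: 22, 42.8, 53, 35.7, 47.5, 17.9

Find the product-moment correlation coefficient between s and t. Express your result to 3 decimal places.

n = 6, Σs = 85.1, Σt = 218.9, Σs² = 1277.55, Σt² = 8975.99, Σst = 3350.6
nΣst − ΣsΣt = 20103.6 − 18628.39 = 1475.21
nΣs² − (Σs)² = 7665.3 − 7242.01 = 423.29; nΣt² − (Σt)² = 53855.94 − 47917.21 = 5938.73
r = 1475.21 / √(423.29 × 5938.73) = 1475.21 / 1585.4984 ≈ 0.930

0.930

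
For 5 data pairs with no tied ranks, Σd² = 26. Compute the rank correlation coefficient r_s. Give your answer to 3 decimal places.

ρ = 1 − 6Σd² / [n(n²−1)] = 1 − 6×26 / (5×24)
  = 1 − 156/120 = 1 − 1.3000 ≈ -0.300

-0.300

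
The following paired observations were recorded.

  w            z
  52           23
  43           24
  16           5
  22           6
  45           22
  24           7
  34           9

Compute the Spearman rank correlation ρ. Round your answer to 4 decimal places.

Rank w: 7, 5, 1, 2, 6, 3, 4
Rank z: 6, 7, 1, 2, 5, 3, 4
d = rank(w) − rank(z): 1, -2, 0, 0, 1, 0, 0; Σd² = 6
ρ = 1 − 6Σd² / [n(n²−1)] = 1 − 6×6 / (7×48) = 1 − 36/336 ≈ 0.8929

0.8929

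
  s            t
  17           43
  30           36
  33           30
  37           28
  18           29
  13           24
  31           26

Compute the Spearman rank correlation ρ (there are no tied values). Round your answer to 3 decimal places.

0.000

Rank s: 2, 4, 6, 7, 3, 1, 5
Rank t: 7, 6, 5, 3, 4, 1, 2
d = rank(s) − rank(t): -5, -2, 1, 4, -1, 0, 3; Σd² = 56
ρ = 1 − 6Σd² / [n(n²−1)] = 1 − 6×56 / (7×48) = 1 − 336/336 ≈ 0.000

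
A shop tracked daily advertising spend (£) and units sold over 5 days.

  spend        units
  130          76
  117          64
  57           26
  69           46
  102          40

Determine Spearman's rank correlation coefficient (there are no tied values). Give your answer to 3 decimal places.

Rank spend: 5, 4, 1, 2, 3
Rank units: 5, 4, 1, 3, 2
d = rank(spend) − rank(units): 0, 0, 0, -1, 1; Σd² = 2
ρ = 1 − 6Σd² / [n(n²−1)] = 1 − 6×2 / (5×24) = 1 − 12/120 ≈ 0.900

0.900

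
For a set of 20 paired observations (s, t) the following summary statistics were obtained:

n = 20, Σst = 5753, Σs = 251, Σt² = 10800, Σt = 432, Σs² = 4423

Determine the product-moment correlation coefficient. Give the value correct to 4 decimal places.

0.2424

r = (nΣst − ΣsΣt) / √[(nΣs² − (Σs)²)(nΣt² − (Σt)²)]
Numerator: 20×5753 − 251×432 = 6628
Denominator: √[(88460 − 63001)(216000 − 186624)] = √[25459 × 29376] = 27347.4603
r = 6628 / 27347.4603 ≈ 0.2424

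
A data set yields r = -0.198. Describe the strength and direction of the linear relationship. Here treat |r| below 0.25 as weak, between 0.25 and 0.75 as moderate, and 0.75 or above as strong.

weak negative

r = -0.198 < 0 so the relationship is negative.
|r| = 0.198, which falls in the weak range.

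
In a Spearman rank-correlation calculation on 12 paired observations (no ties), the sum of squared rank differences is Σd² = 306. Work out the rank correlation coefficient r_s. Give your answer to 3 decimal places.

ρ = 1 − 6Σd² / [n(n²−1)] = 1 − 6×306 / (12×143)
  = 1 − 1836/1716 = 1 − 1.0699 ≈ -0.070

-0.070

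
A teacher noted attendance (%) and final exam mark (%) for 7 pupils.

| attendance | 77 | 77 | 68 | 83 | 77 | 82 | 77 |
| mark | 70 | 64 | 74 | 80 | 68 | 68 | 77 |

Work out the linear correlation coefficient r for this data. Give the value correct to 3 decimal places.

0.066

n = 7, Σx = 541, Σy = 501, Σx² = 41953, Σy² = 36049, Σxy = 38731
nΣxy − ΣxΣy = 271117 − 271041 = 76
nΣx² − (Σx)² = 293671 − 292681 = 990; nΣy² − (Σy)² = 252343 − 251001 = 1342
r = 76 / √(990 × 1342) = 76 / 1152.6404 ≈ 0.066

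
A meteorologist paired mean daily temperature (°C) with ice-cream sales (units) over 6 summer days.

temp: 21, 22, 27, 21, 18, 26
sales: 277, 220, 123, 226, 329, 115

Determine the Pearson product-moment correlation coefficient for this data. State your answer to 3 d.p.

n = 6, Σx = 135, Σy = 1290, Σx² = 3095, Σy² = 312800, Σxy = 27636
nΣxy − ΣxΣy = 165816 − 174150 = -8334
nΣx² − (Σx)² = 18570 − 18225 = 345; nΣy² − (Σy)² = 1876800 − 1664100 = 212700
r = -8334 / √(345 × 212700) = -8334 / 8566.3003 ≈ -0.973

-0.973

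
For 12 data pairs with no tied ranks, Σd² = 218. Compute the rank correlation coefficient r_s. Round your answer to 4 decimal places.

ρ = 1 − 6Σd² / [n(n²−1)] = 1 − 6×218 / (12×143)
  = 1 − 1308/1716 = 1 − 0.76224 ≈ 0.2378

0.2378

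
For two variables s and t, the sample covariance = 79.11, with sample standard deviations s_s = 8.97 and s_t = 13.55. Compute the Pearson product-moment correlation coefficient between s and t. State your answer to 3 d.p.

0.651

r = Cov(s,t) / (s_s · s_t) = 79.11 / (8.97 × 13.55)
  = 79.11 / 121.5435 ≈ 0.651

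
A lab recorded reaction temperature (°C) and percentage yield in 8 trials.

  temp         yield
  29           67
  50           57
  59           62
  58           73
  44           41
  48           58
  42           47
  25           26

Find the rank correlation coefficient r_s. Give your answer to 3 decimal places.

0.548

Rank temp: 2, 6, 8, 7, 4, 5, 3, 1
Rank yield: 7, 4, 6, 8, 2, 5, 3, 1
d = rank(temp) − rank(yield): -5, 2, 2, -1, 2, 0, 0, 0; Σd² = 38
ρ = 1 − 6Σd² / [n(n²−1)] = 1 − 6×38 / (8×63) = 1 − 228/504 ≈ 0.548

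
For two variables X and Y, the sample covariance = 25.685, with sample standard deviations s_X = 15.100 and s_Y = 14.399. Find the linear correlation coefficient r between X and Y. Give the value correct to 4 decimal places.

r = Cov(X,Y) / (s_X · s_Y) = 25.685 / (15.100 × 14.399)
  = 25.685 / 217.4249 ≈ 0.1181

0.1181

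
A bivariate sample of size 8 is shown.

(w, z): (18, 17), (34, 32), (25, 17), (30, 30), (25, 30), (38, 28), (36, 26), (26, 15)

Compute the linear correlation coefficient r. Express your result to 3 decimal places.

0.626

n = 8, Σw = 232, Σz = 195, Σw² = 7046, Σz² = 5087, Σwz = 5859
nΣwz − ΣwΣz = 46872 − 45240 = 1632
nΣw² − (Σw)² = 56368 − 53824 = 2544; nΣz² − (Σz)² = 40696 − 38025 = 2671
r = 1632 / √(2544 × 2671) = 1632 / 2606.7267 ≈ 0.626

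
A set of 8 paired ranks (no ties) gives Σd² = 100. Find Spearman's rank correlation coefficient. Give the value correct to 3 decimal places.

-0.190

ρ = 1 − 6Σd² / [n(n²−1)] = 1 − 6×100 / (8×63)
  = 1 − 600/504 = 1 − 1.1905 ≈ -0.190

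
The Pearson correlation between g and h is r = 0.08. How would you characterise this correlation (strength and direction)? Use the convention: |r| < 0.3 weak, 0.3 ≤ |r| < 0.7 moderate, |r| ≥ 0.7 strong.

weak positive

r = 0.08 > 0 so the relationship is positive.
|r| = 0.08, which falls in the weak range.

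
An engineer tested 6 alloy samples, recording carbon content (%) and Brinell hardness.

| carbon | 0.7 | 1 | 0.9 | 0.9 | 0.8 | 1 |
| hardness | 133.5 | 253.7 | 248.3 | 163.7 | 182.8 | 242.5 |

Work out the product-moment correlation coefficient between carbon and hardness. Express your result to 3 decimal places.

n = 6, Σx = 5.3, Σy = 1224.5, Σx² = 4.75, Σy² = 262858.61, Σxy = 1106.69
nΣxy − ΣxΣy = 6640.14 − 6489.85 = 150.29
nΣx² − (Σx)² = 28.5 − 28.09 = 0.41; nΣy² − (Σy)² = 1577151.66 − 1499400.25 = 77751.41
r = 150.29 / √(0.41 × 77751.41) = 150.29 / 178.5443 ≈ 0.842

0.842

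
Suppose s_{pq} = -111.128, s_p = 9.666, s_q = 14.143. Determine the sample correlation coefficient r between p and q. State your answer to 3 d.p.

-0.813

r = Cov(p,q) / (s_p · s_q) = -111.128 / (9.666 × 14.143)
  = -111.128 / 136.7062 ≈ -0.813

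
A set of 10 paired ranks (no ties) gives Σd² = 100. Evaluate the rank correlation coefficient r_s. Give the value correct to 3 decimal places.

0.394

ρ = 1 − 6Σd² / [n(n²−1)] = 1 − 6×100 / (10×99)
  = 1 − 600/990 = 1 − 0.6061 ≈ 0.394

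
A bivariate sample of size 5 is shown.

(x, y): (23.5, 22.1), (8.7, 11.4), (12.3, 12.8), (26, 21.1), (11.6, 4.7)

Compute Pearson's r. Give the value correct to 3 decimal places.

n = 5, Σx = 82.1, Σy = 72.1, Σx² = 1589.79, Σy² = 1249.51, Σxy = 1379.09
nΣxy − ΣxΣy = 6895.45 − 5919.41 = 976.04
nΣx² − (Σx)² = 7948.95 − 6740.41 = 1208.54; nΣy² − (Σy)² = 6247.55 − 5198.41 = 1049.14
r = 976.04 / √(1208.54 × 1049.14) = 976.04 / 1126.0229 ≈ 0.867

0.867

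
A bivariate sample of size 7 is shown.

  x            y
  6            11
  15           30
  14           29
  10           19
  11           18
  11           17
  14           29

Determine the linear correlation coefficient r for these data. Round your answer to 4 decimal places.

n = 7, Σx = 81, Σy = 153, Σx² = 995, Σy² = 3677, Σxy = 1903
nΣxy − ΣxΣy = 13321 − 12393 = 928
nΣx² − (Σx)² = 6965 − 6561 = 404; nΣy² − (Σy)² = 25739 − 23409 = 2330
r = 928 / √(404 × 2330) = 928 / 970.2165 ≈ 0.9565

0.9565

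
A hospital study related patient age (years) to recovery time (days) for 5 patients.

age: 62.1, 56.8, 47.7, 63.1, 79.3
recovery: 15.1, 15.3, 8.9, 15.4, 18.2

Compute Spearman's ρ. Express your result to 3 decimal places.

0.900

Rank age: 3, 2, 1, 4, 5
Rank recovery: 2, 3, 1, 4, 5
d = rank(age) − rank(recovery): 1, -1, 0, 0, 0; Σd² = 2
ρ = 1 − 6Σd² / [n(n²−1)] = 1 − 6×2 / (5×24) = 1 − 12/120 ≈ 0.900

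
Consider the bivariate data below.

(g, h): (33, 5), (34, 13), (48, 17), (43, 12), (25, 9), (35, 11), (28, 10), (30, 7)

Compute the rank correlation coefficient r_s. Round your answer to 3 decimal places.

Rank g: 4, 5, 8, 7, 1, 6, 2, 3
Rank h: 1, 7, 8, 6, 3, 5, 4, 2
d = rank(g) − rank(h): 3, -2, 0, 1, -2, 1, -2, 1; Σd² = 24
ρ = 1 − 6Σd² / [n(n²−1)] = 1 − 6×24 / (8×63) = 1 − 144/504 ≈ 0.714

0.714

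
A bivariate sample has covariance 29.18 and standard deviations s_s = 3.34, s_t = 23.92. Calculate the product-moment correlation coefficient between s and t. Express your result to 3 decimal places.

r = Cov(s,t) / (s_s · s_t) = 29.18 / (3.34 × 23.92)
  = 29.18 / 79.8928 ≈ 0.365

0.365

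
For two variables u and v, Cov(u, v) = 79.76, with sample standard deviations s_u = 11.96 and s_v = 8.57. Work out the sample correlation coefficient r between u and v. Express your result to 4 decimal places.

0.7782

r = Cov(u,v) / (s_u · s_v) = 79.76 / (11.96 × 8.57)
  = 79.76 / 102.4972 ≈ 0.7782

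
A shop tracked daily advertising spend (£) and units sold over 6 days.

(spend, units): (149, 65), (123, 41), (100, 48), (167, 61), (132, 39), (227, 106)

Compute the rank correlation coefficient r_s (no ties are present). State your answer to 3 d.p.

Rank spend: 4, 2, 1, 5, 3, 6
Rank units: 5, 2, 3, 4, 1, 6
d = rank(spend) − rank(units): -1, 0, -2, 1, 2, 0; Σd² = 10
ρ = 1 − 6Σd² / [n(n²−1)] = 1 − 6×10 / (6×35) = 1 − 60/210 ≈ 0.714

0.714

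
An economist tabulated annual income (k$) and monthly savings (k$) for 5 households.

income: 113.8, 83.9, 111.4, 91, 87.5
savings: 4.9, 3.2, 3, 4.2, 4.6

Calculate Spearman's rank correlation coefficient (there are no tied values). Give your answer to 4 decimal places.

Rank income: 5, 1, 4, 3, 2
Rank savings: 5, 2, 1, 3, 4
d = rank(income) − rank(savings): 0, -1, 3, 0, -2; Σd² = 14
ρ = 1 − 6Σd² / [n(n²−1)] = 1 − 6×14 / (5×24) = 1 − 84/120 ≈ 0.3000

0.3000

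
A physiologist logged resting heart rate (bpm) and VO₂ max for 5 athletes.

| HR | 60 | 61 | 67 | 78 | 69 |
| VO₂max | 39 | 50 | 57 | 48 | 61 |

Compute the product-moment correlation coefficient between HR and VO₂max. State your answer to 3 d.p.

0.312

n = 5, Σx = 335, Σy = 255, Σx² = 22655, Σy² = 13295, Σxy = 17162
nΣxy − ΣxΣy = 85810 − 85425 = 385
nΣx² − (Σx)² = 113275 − 112225 = 1050; nΣy² − (Σy)² = 66475 − 65025 = 1450
r = 385 / √(1050 × 1450) = 385 / 1233.8963 ≈ 0.312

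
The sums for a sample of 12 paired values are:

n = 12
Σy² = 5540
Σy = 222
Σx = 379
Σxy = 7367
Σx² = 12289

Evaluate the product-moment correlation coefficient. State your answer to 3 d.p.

r = (nΣxy − ΣxΣy) / √[(nΣx² − (Σx)²)(nΣy² − (Σy)²)]
Numerator: 12×7367 − 379×222 = 4266
Denominator: √[(147468 − 143641)(66480 − 49284)] = √[3827 × 17196] = 8112.2803
r = 4266 / 8112.2803 ≈ 0.526

0.526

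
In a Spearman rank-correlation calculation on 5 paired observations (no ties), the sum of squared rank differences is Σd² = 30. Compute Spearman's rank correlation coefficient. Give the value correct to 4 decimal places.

ρ = 1 − 6Σd² / [n(n²−1)] = 1 − 6×30 / (5×24)
  = 1 − 180/120 = 1 − 1.50000 ≈ -0.5000

-0.5000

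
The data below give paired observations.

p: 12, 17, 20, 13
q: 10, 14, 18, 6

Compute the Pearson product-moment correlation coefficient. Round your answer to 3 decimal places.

n = 4, Σp = 62, Σq = 48, Σp² = 1002, Σq² = 656, Σpq = 796
nΣpq − ΣpΣq = 3184 − 2976 = 208
nΣp² − (Σp)² = 4008 − 3844 = 164; nΣq² − (Σq)² = 2624 − 2304 = 320
r = 208 / √(164 × 320) = 208 / 229.0851 ≈ 0.908

0.908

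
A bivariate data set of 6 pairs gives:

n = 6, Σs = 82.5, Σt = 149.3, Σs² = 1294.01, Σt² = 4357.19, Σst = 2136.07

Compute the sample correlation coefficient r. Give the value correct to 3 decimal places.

r = (nΣst − ΣsΣt) / √[(nΣs² − (Σs)²)(nΣt² − (Σt)²)]
Numerator: 6×2136.07 − 82.5×149.3 = 499.17
Denominator: √[(7764.06 − 6806.25)(26143.14 − 22290.49)] = √[957.81 × 3852.65] = 1920.9650
r = 499.17 / 1920.9650 ≈ 0.260

0.260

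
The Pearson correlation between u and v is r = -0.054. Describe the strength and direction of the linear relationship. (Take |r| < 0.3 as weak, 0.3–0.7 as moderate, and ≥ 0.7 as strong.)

r = -0.054 < 0 so the relationship is negative.
|r| = 0.054, which falls in the weak range.

weak negative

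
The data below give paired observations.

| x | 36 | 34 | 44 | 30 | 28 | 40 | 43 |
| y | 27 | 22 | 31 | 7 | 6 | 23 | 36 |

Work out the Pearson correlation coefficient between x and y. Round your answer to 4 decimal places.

0.9221

n = 7, Σx = 255, Σy = 152, Σx² = 9521, Σy² = 4084, Σxy = 5930
nΣxy − ΣxΣy = 41510 − 38760 = 2750
nΣx² − (Σx)² = 66647 − 65025 = 1622; nΣy² − (Σy)² = 28588 − 23104 = 5484
r = 2750 / √(1622 × 5484) = 2750 / 2982.4567 ≈ 0.9221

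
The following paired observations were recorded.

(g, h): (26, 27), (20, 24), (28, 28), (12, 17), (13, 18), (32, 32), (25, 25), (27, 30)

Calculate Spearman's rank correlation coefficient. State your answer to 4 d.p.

Rank g: 5, 3, 7, 1, 2, 8, 4, 6
Rank h: 5, 3, 6, 1, 2, 8, 4, 7
d = rank(g) − rank(h): 0, 0, 1, 0, 0, 0, 0, -1; Σd² = 2
ρ = 1 − 6Σd² / [n(n²−1)] = 1 − 6×2 / (8×63) = 1 − 12/504 ≈ 0.9762

0.9762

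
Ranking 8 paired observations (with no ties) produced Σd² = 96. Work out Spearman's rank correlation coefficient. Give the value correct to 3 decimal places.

-0.143

ρ = 1 − 6Σd² / [n(n²−1)] = 1 − 6×96 / (8×63)
  = 1 − 576/504 = 1 − 1.1429 ≈ -0.143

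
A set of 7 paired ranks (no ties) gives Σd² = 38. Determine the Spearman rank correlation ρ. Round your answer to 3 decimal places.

ρ = 1 − 6Σd² / [n(n²−1)] = 1 − 6×38 / (7×48)
  = 1 − 228/336 = 1 − 0.6786 ≈ 0.321

0.321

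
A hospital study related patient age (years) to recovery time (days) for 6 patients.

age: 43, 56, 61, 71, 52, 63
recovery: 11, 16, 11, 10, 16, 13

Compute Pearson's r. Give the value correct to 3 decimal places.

n = 6, Σx = 346, Σy = 77, Σx² = 20420, Σy² = 1023, Σxy = 4401
nΣxy − ΣxΣy = 26406 − 26642 = -236
nΣx² − (Σx)² = 122520 − 119716 = 2804; nΣy² − (Σy)² = 6138 − 5929 = 209
r = -236 / √(2804 × 209) = -236 / 765.5299 ≈ -0.308

-0.308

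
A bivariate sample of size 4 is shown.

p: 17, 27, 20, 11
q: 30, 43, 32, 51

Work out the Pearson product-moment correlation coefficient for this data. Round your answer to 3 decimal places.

-0.270

n = 4, Σp = 75, Σq = 156, Σp² = 1539, Σq² = 6374, Σpq = 2872
nΣpq − ΣpΣq = 11488 − 11700 = -212
nΣp² − (Σp)² = 6156 − 5625 = 531; nΣq² − (Σq)² = 25496 − 24336 = 1160
r = -212 / √(531 × 1160) = -212 / 784.8312 ≈ -0.270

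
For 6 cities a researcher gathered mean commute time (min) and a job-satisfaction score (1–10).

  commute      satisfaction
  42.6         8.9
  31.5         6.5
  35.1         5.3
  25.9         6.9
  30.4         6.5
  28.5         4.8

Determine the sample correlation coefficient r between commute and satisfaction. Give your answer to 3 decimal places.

0.599

n = 6, Σx = 194, Σy = 38.9, Σx² = 6446.24, Σy² = 262.45, Σxy = 1283.03
nΣxy − ΣxΣy = 7698.18 − 7546.6 = 151.58
nΣx² − (Σx)² = 38677.44 − 37636 = 1041.44; nΣy² − (Σy)² = 1574.7 − 1513.21 = 61.49
r = 151.58 / √(1041.44 × 61.49) = 151.58 / 253.0576 ≈ 0.599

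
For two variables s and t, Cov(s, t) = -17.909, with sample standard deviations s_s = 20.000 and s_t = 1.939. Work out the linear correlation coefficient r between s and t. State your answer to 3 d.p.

-0.462

r = Cov(s,t) / (s_s · s_t) = -17.909 / (20.000 × 1.939)
  = -17.909 / 38.7800 ≈ -0.462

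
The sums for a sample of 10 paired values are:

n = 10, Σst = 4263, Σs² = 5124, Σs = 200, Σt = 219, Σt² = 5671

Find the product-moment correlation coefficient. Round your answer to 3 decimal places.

-0.118

r = (nΣst − ΣsΣt) / √[(nΣs² − (Σs)²)(nΣt² − (Σt)²)]
Numerator: 10×4263 − 200×219 = -1170
Denominator: √[(51240 − 40000)(56710 − 47961)] = √[11240 × 8749] = 9916.5901
r = -1170 / 9916.5901 ≈ -0.118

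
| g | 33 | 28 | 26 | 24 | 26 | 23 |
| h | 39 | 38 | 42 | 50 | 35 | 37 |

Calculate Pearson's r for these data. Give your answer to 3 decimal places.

n = 6, Σg = 160, Σh = 241, Σg² = 4330, Σh² = 9823, Σgh = 6404
nΣgh − ΣgΣh = 38424 − 38560 = -136
nΣg² − (Σg)² = 25980 − 25600 = 380; nΣh² − (Σh)² = 58938 − 58081 = 857
r = -136 / √(380 × 857) = -136 / 570.6663 ≈ -0.238

-0.238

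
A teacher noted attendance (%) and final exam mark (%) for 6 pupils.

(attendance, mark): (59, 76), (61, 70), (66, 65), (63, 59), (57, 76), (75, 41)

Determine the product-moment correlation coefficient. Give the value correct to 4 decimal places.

-0.9526

n = 6, Σx = 381, Σy = 387, Σx² = 24401, Σy² = 25839, Σxy = 24168
nΣxy − ΣxΣy = 145008 − 147447 = -2439
nΣx² − (Σx)² = 146406 − 145161 = 1245; nΣy² − (Σy)² = 155034 − 149769 = 5265
r = -2439 / √(1245 × 5265) = -2439 / 2560.2588 ≈ -0.9526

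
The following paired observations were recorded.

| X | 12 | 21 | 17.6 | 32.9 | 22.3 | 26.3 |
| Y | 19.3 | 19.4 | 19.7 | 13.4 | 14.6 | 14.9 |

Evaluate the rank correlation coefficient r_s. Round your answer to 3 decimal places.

Rank X: 1, 3, 2, 6, 4, 5
Rank Y: 4, 5, 6, 1, 2, 3
d = rank(X) − rank(Y): -3, -2, -4, 5, 2, 2; Σd² = 62
ρ = 1 − 6Σd² / [n(n²−1)] = 1 − 6×62 / (6×35) = 1 − 372/210 ≈ -0.771

-0.771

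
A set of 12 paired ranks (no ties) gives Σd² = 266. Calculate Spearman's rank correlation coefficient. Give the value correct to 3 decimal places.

0.070

ρ = 1 − 6Σd² / [n(n²−1)] = 1 − 6×266 / (12×143)
  = 1 − 1596/1716 = 1 − 0.9301 ≈ 0.070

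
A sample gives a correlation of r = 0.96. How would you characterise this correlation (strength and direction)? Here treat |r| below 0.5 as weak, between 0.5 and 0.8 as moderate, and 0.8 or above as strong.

strong positive

r = 0.96 > 0 so the relationship is positive.
|r| = 0.96, which falls in the strong range.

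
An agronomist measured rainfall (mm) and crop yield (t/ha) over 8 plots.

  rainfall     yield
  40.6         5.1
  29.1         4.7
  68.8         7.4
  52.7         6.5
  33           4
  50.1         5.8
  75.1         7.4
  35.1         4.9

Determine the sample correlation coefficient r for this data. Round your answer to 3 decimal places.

n = 8, Σx = 384.5, Σy = 45.8, Σx² = 20476.93, Σy² = 273.52, Σxy = 2345.81
nΣxy − ΣxΣy = 18766.48 − 17610.1 = 1156.38
nΣx² − (Σx)² = 163815.44 − 147840.25 = 15975.19; nΣy² − (Σy)² = 2188.16 − 2097.64 = 90.52
r = 1156.38 / √(15975.19 × 90.52) = 1156.38 / 1202.5283 ≈ 0.962

0.962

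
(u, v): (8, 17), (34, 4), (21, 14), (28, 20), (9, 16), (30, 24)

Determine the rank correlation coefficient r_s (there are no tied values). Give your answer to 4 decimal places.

-0.0857

Rank u: 1, 6, 3, 4, 2, 5
Rank v: 4, 1, 2, 5, 3, 6
d = rank(u) − rank(v): -3, 5, 1, -1, -1, -1; Σd² = 38
ρ = 1 − 6Σd² / [n(n²−1)] = 1 − 6×38 / (6×35) = 1 − 228/210 ≈ -0.0857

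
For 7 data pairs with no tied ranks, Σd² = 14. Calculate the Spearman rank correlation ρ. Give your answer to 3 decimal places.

ρ = 1 − 6Σd² / [n(n²−1)] = 1 − 6×14 / (7×48)
  = 1 − 84/336 = 1 − 0.2500 ≈ 0.750

0.750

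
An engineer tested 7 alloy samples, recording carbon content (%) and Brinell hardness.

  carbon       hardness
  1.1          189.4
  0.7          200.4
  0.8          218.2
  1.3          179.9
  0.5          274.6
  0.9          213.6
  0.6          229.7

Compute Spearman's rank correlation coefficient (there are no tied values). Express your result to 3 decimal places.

-0.893

Rank carbon: 6, 3, 4, 7, 1, 5, 2
Rank hardness: 2, 3, 5, 1, 7, 4, 6
d = rank(carbon) − rank(hardness): 4, 0, -1, 6, -6, 1, -4; Σd² = 106
ρ = 1 − 6Σd² / [n(n²−1)] = 1 − 6×106 / (7×48) = 1 − 636/336 ≈ -0.893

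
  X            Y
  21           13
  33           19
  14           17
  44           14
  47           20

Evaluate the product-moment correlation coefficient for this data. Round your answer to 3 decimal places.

n = 5, ΣX = 159, ΣY = 83, ΣX² = 5871, ΣY² = 1415, ΣXY = 2694
nΣXY − ΣXΣY = 13470 − 13197 = 273
nΣX² − (ΣX)² = 29355 − 25281 = 4074; nΣY² − (ΣY)² = 7075 − 6889 = 186
r = 273 / √(4074 × 186) = 273 / 870.4964 ≈ 0.314

0.314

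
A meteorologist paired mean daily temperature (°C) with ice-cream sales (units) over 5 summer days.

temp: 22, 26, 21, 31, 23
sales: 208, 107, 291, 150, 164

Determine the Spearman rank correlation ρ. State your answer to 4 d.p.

Rank temp: 2, 4, 1, 5, 3
Rank sales: 4, 1, 5, 2, 3
d = rank(temp) − rank(sales): -2, 3, -4, 3, 0; Σd² = 38
ρ = 1 − 6Σd² / [n(n²−1)] = 1 − 6×38 / (5×24) = 1 − 228/120 ≈ -0.9000

-0.9000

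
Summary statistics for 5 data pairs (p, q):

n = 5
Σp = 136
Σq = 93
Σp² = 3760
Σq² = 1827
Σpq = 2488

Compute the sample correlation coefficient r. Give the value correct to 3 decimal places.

r = (nΣpq − ΣpΣq) / √[(nΣp² − (Σp)²)(nΣq² − (Σq)²)]
Numerator: 5×2488 − 136×93 = -208
Denominator: √[(18800 − 18496)(9135 − 8649)] = √[304 × 486] = 384.3748
r = -208 / 384.3748 ≈ -0.541

-0.541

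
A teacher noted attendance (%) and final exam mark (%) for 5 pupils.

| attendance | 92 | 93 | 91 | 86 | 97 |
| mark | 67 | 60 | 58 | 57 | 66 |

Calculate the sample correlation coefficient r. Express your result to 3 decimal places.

n = 5, Σx = 459, Σy = 308, Σx² = 42199, Σy² = 19058, Σxy = 28326
nΣxy − ΣxΣy = 141630 − 141372 = 258
nΣx² − (Σx)² = 210995 − 210681 = 314; nΣy² − (Σy)² = 95290 − 94864 = 426
r = 258 / √(314 × 426) = 258 / 365.7376 ≈ 0.705

0.705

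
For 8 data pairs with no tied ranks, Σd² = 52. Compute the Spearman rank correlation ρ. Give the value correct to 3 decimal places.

ρ = 1 − 6Σd² / [n(n²−1)] = 1 − 6×52 / (8×63)
  = 1 − 312/504 = 1 − 0.6190 ≈ 0.381

0.381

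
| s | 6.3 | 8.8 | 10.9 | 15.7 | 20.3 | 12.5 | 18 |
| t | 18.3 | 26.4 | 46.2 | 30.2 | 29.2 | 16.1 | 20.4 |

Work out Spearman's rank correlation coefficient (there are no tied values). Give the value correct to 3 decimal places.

0.214

Rank s: 1, 2, 3, 5, 7, 4, 6
Rank t: 2, 4, 7, 6, 5, 1, 3
d = rank(s) − rank(t): -1, -2, -4, -1, 2, 3, 3; Σd² = 44
ρ = 1 − 6Σd² / [n(n²−1)] = 1 − 6×44 / (7×48) = 1 − 264/336 ≈ 0.214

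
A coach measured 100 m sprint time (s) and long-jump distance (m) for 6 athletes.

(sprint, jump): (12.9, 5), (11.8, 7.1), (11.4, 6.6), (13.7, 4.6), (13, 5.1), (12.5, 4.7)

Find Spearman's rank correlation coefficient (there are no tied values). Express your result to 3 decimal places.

-0.714

Rank sprint: 4, 2, 1, 6, 5, 3
Rank jump: 3, 6, 5, 1, 4, 2
d = rank(sprint) − rank(jump): 1, -4, -4, 5, 1, 1; Σd² = 60
ρ = 1 − 6Σd² / [n(n²−1)] = 1 − 6×60 / (6×35) = 1 − 360/210 ≈ -0.714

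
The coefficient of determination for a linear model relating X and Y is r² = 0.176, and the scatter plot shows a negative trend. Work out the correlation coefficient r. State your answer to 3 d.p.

-0.420

|r| = √0.176 = 0.420
The association is negative, so r = −0.420.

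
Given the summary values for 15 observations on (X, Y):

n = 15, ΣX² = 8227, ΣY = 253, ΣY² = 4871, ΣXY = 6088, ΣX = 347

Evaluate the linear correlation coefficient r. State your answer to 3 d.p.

r = (nΣXY − ΣXΣY) / √[(nΣX² − (ΣX)²)(nΣY² − (ΣY)²)]
Numerator: 15×6088 − 347×253 = 3529
Denominator: √[(123405 − 120409)(73065 − 64009)] = √[2996 × 9056] = 5208.8171
r = 3529 / 5208.8171 ≈ 0.678

0.678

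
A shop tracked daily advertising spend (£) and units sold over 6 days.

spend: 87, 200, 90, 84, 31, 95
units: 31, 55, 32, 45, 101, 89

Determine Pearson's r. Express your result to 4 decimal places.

-0.3165

n = 6, Σx = 587, Σy = 353, Σx² = 72711, Σy² = 25157, Σxy = 31943
nΣxy − ΣxΣy = 191658 − 207211 = -15553
nΣx² − (Σx)² = 436266 − 344569 = 91697; nΣy² − (Σy)² = 150942 − 124609 = 26333
r = -15553 / √(91697 × 26333) = -15553 / 49139.1606 ≈ -0.3165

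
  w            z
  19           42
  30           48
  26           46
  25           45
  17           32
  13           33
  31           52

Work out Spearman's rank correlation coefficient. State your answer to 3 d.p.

Rank w: 3, 6, 5, 4, 2, 1, 7
Rank z: 3, 6, 5, 4, 1, 2, 7
d = rank(w) − rank(z): 0, 0, 0, 0, 1, -1, 0; Σd² = 2
ρ = 1 − 6Σd² / [n(n²−1)] = 1 − 6×2 / (7×48) = 1 − 12/336 ≈ 0.964

0.964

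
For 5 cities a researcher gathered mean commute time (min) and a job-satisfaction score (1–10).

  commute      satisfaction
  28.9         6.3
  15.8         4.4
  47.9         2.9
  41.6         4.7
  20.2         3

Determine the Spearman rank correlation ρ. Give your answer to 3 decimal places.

Rank commute: 3, 1, 5, 4, 2
Rank satisfaction: 5, 3, 1, 4, 2
d = rank(commute) − rank(satisfaction): -2, -2, 4, 0, 0; Σd² = 24
ρ = 1 − 6Σd² / [n(n²−1)] = 1 − 6×24 / (5×24) = 1 − 144/120 ≈ -0.200

-0.200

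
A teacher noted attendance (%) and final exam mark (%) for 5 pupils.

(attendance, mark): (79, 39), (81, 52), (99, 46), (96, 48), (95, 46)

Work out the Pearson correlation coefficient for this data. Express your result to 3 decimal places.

n = 5, Σx = 450, Σy = 231, Σx² = 40844, Σy² = 10761, Σxy = 20825
nΣxy − ΣxΣy = 104125 − 103950 = 175
nΣx² − (Σx)² = 204220 − 202500 = 1720; nΣy² − (Σy)² = 53805 − 53361 = 444
r = 175 / √(1720 × 444) = 175 / 873.8879 ≈ 0.200

0.200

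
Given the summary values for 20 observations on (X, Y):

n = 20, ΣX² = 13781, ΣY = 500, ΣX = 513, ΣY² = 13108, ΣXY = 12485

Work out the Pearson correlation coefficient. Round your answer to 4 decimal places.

-0.5526

r = (nΣXY − ΣXΣY) / √[(nΣX² − (ΣX)²)(nΣY² − (ΣY)²)]
Numerator: 20×12485 − 513×500 = -6800
Denominator: √[(275620 − 263169)(262160 − 250000)] = √[12451 × 12160] = 12304.6398
r = -6800 / 12304.6398 ≈ -0.5526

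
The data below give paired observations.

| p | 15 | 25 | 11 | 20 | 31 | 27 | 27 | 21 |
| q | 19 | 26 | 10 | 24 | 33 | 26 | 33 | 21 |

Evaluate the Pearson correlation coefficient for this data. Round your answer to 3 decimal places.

0.941

n = 8, Σp = 177, Σq = 192, Σp² = 4231, Σq² = 5008, Σpq = 4582
nΣpq − ΣpΣq = 36656 − 33984 = 2672
nΣp² − (Σp)² = 33848 − 31329 = 2519; nΣq² − (Σq)² = 40064 − 36864 = 3200
r = 2672 / √(2519 × 3200) = 2672 / 2839.1548 ≈ 0.941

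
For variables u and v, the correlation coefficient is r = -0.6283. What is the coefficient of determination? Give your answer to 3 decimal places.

r² = (-0.6283)² = 0.395

0.395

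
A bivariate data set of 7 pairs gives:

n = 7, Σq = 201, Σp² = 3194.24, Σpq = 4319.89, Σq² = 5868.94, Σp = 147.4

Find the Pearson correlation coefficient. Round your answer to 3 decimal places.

r = (nΣpq − ΣpΣq) / √[(nΣp² − (Σp)²)(nΣq² − (Σq)²)]
Numerator: 7×4319.89 − 147.4×201 = 611.83
Denominator: √[(22359.68 − 21726.76)(41082.58 − 40401)] = √[632.92 × 681.58] = 656.7995
r = 611.83 / 656.7995 ≈ 0.932

0.932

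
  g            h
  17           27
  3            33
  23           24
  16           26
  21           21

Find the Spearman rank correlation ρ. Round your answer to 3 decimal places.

-0.800

Rank g: 3, 1, 5, 2, 4
Rank h: 4, 5, 2, 3, 1
d = rank(g) − rank(h): -1, -4, 3, -1, 3; Σd² = 36
ρ = 1 − 6Σd² / [n(n²−1)] = 1 − 6×36 / (5×24) = 1 − 216/120 ≈ -0.800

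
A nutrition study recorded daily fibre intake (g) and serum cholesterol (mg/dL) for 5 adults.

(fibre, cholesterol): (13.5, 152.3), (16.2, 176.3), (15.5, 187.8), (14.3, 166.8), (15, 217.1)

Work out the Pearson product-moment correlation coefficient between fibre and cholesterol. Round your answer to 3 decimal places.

n = 5, Σx = 74.5, Σy = 900.3, Σx² = 1114.43, Σy² = 164500.47, Σxy = 13464.75
nΣxy − ΣxΣy = 67323.75 − 67072.35 = 251.4
nΣx² − (Σx)² = 5572.15 − 5550.25 = 21.9; nΣy² − (Σy)² = 822502.35 − 810540.09 = 11962.26
r = 251.4 / √(21.9 × 11962.26) = 251.4 / 511.8335 ≈ 0.491

0.491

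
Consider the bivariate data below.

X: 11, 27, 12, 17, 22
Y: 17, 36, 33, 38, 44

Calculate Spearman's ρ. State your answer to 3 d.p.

Rank X: 1, 5, 2, 3, 4
Rank Y: 1, 3, 2, 4, 5
d = rank(X) − rank(Y): 0, 2, 0, -1, -1; Σd² = 6
ρ = 1 − 6Σd² / [n(n²−1)] = 1 − 6×6 / (5×24) = 1 − 36/120 ≈ 0.700

0.700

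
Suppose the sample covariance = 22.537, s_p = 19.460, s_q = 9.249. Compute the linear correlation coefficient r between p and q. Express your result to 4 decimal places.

0.1252

r = Cov(p,q) / (s_p · s_q) = 22.537 / (19.460 × 9.249)
  = 22.537 / 179.9855 ≈ 0.1252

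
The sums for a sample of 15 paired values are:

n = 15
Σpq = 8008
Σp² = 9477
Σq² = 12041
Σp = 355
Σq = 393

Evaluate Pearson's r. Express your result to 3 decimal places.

-0.944

r = (nΣpq − ΣpΣq) / √[(nΣp² − (Σp)²)(nΣq² − (Σq)²)]
Numerator: 15×8008 − 355×393 = -19395
Denominator: √[(142155 − 126025)(180615 − 154449)] = √[16130 × 26166] = 20544.0400
r = -19395 / 20544.0400 ≈ -0.944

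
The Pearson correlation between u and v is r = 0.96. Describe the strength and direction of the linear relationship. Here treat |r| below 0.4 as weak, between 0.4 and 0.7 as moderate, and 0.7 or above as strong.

r = 0.96 > 0 so the relationship is positive.
|r| = 0.96, which falls in the strong range.

strong positive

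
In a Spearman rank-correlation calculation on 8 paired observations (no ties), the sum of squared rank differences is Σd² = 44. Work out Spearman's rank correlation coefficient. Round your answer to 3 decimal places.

ρ = 1 − 6Σd² / [n(n²−1)] = 1 − 6×44 / (8×63)
  = 1 − 264/504 = 1 − 0.5238 ≈ 0.476

0.476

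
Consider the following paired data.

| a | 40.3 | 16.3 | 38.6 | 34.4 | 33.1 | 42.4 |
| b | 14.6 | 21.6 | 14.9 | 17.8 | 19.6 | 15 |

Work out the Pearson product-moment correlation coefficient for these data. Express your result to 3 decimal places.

-0.912

n = 6, Σa = 205.1, Σb = 103.5, Σa² = 7456.47, Σb² = 1827.73, Σab = 3412.68
nΣab − ΣaΣb = 20476.08 − 21227.85 = -751.77
nΣa² − (Σa)² = 44738.82 − 42066.01 = 2672.81; nΣb² − (Σb)² = 10966.38 − 10712.25 = 254.13
r = -751.77 / √(2672.81 × 254.13) = -751.77 / 824.1609 ≈ -0.912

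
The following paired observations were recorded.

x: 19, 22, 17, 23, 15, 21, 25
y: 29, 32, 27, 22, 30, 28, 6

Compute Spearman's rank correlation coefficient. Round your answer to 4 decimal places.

-0.5357

Rank x: 3, 5, 2, 6, 1, 4, 7
Rank y: 5, 7, 3, 2, 6, 4, 1
d = rank(x) − rank(y): -2, -2, -1, 4, -5, 0, 6; Σd² = 86
ρ = 1 − 6Σd² / [n(n²−1)] = 1 − 6×86 / (7×48) = 1 − 516/336 ≈ -0.5357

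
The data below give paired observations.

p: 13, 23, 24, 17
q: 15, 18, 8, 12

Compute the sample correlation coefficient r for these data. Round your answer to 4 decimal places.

-0.2294

n = 4, Σp = 77, Σq = 53, Σp² = 1563, Σq² = 757, Σpq = 1005
nΣpq − ΣpΣq = 4020 − 4081 = -61
nΣp² − (Σp)² = 6252 − 5929 = 323; nΣq² − (Σq)² = 3028 − 2809 = 219
r = -61 / √(323 × 219) = -61 / 265.9643 ≈ -0.2294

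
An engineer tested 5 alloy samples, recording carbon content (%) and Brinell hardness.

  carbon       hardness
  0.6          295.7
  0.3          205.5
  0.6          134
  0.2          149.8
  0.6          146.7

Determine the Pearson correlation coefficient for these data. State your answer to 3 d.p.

n = 5, Σx = 2.3, Σy = 931.7, Σx² = 1.21, Σy² = 191585.67, Σxy = 437.45
nΣxy − ΣxΣy = 2187.25 − 2142.91 = 44.34
nΣx² − (Σx)² = 6.05 − 5.29 = 0.76; nΣy² − (Σy)² = 957928.35 − 868064.89 = 89863.46
r = 44.34 / √(0.76 × 89863.46) = 44.34 / 261.3355 ≈ 0.170

0.170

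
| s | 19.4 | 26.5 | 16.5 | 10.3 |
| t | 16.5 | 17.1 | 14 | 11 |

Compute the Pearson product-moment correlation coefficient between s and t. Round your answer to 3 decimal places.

n = 4, Σs = 72.7, Σt = 58.6, Σs² = 1456.95, Σt² = 881.66, Σst = 1117.55
nΣst − ΣsΣt = 4470.2 − 4260.22 = 209.98
nΣs² − (Σs)² = 5827.8 − 5285.29 = 542.51; nΣt² − (Σt)² = 3526.64 − 3433.96 = 92.68
r = 209.98 / √(542.51 × 92.68) = 209.98 / 224.2316 ≈ 0.936

0.936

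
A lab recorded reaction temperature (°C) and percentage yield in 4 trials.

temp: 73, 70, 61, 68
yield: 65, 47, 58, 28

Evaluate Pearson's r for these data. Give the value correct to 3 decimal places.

0.053

n = 4, Σx = 272, Σy = 198, Σx² = 18574, Σy² = 10582, Σxy = 13477
nΣxy − ΣxΣy = 53908 − 53856 = 52
nΣx² − (Σx)² = 74296 − 73984 = 312; nΣy² − (Σy)² = 42328 − 39204 = 3124
r = 52 / √(312 × 3124) = 52 / 987.2629 ≈ 0.053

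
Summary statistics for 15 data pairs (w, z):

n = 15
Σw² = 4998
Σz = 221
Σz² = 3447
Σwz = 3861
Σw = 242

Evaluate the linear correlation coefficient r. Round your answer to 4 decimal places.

0.6467

r = (nΣwz − ΣwΣz) / √[(nΣw² − (Σw)²)(nΣz² − (Σz)²)]
Numerator: 15×3861 − 242×221 = 4433
Denominator: √[(74970 − 58564)(51705 − 48841)] = √[16406 × 2864] = 6854.6907
r = 4433 / 6854.6907 ≈ 0.6467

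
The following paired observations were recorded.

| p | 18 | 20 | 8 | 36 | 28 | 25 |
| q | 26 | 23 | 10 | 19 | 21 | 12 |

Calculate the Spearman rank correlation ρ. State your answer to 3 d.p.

Rank p: 2, 3, 1, 6, 5, 4
Rank q: 6, 5, 1, 3, 4, 2
d = rank(p) − rank(q): -4, -2, 0, 3, 1, 2; Σd² = 34
ρ = 1 − 6Σd² / [n(n²−1)] = 1 − 6×34 / (6×35) = 1 − 204/210 ≈ 0.029

0.029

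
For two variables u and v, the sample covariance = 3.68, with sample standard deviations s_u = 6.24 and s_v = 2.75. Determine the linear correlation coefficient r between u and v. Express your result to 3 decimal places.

0.214

r = Cov(u,v) / (s_u · s_v) = 3.68 / (6.24 × 2.75)
  = 3.68 / 17.1600 ≈ 0.214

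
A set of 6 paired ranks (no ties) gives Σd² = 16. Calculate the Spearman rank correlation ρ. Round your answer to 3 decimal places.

ρ = 1 − 6Σd² / [n(n²−1)] = 1 − 6×16 / (6×35)
  = 1 − 96/210 = 1 − 0.4571 ≈ 0.543

0.543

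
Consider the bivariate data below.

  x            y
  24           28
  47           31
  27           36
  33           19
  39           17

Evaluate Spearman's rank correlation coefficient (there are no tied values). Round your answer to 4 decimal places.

Rank x: 1, 5, 2, 3, 4
Rank y: 3, 4, 5, 2, 1
d = rank(x) − rank(y): -2, 1, -3, 1, 3; Σd² = 24
ρ = 1 − 6Σd² / [n(n²−1)] = 1 − 6×24 / (5×24) = 1 − 144/120 ≈ -0.2000

-0.2000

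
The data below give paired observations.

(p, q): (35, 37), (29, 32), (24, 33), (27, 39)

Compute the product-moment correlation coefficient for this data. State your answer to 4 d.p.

0.3094

n = 4, Σp = 115, Σq = 141, Σp² = 3371, Σq² = 5003, Σpq = 4068
nΣpq − ΣpΣq = 16272 − 16215 = 57
nΣp² − (Σp)² = 13484 − 13225 = 259; nΣq² − (Σq)² = 20012 − 19881 = 131
r = 57 / √(259 × 131) = 57 / 184.1983 ≈ 0.3094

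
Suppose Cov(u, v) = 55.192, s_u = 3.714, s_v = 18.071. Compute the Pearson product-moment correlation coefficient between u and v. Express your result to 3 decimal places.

r = Cov(u,v) / (s_u · s_v) = 55.192 / (3.714 × 18.071)
  = 55.192 / 67.1157 ≈ 0.822

0.822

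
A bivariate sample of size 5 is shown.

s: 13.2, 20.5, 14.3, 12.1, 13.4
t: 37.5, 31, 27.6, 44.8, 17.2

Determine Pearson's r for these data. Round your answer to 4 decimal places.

-0.1897

n = 5, Σs = 73.5, Σt = 158.1, Σs² = 1124.95, Σt² = 5431.89, Σst = 2297.74
nΣst − ΣsΣt = 11488.7 − 11620.35 = -131.65
nΣs² − (Σs)² = 5624.75 − 5402.25 = 222.5; nΣt² − (Σt)² = 27159.45 − 24995.61 = 2163.84
r = -131.65 / √(222.5 × 2163.84) = -131.65 / 693.8692 ≈ -0.1897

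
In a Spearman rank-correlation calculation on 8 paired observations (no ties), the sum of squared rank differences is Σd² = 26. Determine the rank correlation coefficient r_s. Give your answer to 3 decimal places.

0.690

ρ = 1 − 6Σd² / [n(n²−1)] = 1 − 6×26 / (8×63)
  = 1 − 156/504 = 1 − 0.3095 ≈ 0.690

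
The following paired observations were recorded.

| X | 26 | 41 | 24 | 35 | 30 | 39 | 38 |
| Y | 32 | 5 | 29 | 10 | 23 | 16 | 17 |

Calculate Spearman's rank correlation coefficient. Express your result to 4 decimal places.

Rank X: 2, 7, 1, 4, 3, 6, 5
Rank Y: 7, 1, 6, 2, 5, 3, 4
d = rank(X) − rank(Y): -5, 6, -5, 2, -2, 3, 1; Σd² = 104
ρ = 1 − 6Σd² / [n(n²−1)] = 1 − 6×104 / (7×48) = 1 − 624/336 ≈ -0.8571

-0.8571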